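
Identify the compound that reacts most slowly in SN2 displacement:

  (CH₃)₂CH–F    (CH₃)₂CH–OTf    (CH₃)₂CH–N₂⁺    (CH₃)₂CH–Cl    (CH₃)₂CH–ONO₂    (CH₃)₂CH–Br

The skeletons are identical, so relative rate is governed entirely by leaving-group ability.
A good leaving group is a weak base: the lower the pKₐ of its conjugate acid, the more readily it departs.
(CH₃)₂CH–N₂⁺ loses N₂: no meaningful conjugate acid; N₂ departs as an exceptionally stable neutral molecule
(CH₃)₂CH–OTf loses OTf⁻: pKₐ(CF₃SO₃H (triflic acid)) ≈ -14
(CH₃)₂CH–Br loses Br⁻: pKₐ(HBr) ≈ -9
(CH₃)₂CH–Cl loses Cl⁻: pKₐ(HCl) ≈ -7
(CH₃)₂CH–ONO₂ loses NO₃⁻: pKₐ(HNO₃) ≈ -1.3
(CH₃)₂CH–F loses F⁻: pKₐ(HF) ≈ 3.2

(CH₃)₂CH–F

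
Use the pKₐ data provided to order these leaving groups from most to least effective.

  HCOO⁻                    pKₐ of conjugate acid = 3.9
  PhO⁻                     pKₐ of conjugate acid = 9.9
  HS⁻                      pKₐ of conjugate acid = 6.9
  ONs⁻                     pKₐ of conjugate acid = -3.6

ONs⁻ > HCOO⁻ > HS⁻ > PhO⁻

Lower conjugate-acid pKₐ ⇒ weaker base ⇒ better leaving group.
Sorting by the given values: ONs⁻ (-3.6), HCOO⁻ (3.9), HS⁻ (6.9), PhO⁻ (9.9).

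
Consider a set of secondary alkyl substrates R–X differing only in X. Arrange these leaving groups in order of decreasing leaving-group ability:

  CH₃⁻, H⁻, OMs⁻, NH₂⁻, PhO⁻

Rank by basicity of the departing species: weakest base leaves most easily.
OMs⁻: pKₐ(CH₃SO₃H (MsOH)) ≈ -1.9
PhO⁻: pKₐ(C₆H₅OH (phenol)) ≈ 10
H⁻: pKₐ(H₂) ≈ 36
NH₂⁻: pKₐ(NH₃) ≈ 38
CH₃⁻: pKₐ(CH₄) ≈ 48

OMs⁻ > PhO⁻ > H⁻ > NH₂⁻ > CH₃⁻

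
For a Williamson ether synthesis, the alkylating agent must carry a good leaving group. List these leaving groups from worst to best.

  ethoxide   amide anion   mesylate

amide anion < ethoxide < mesylate

A good leaving group is a weak base: the lower the pKₐ of its conjugate acid, the more readily it departs.
mesylate: pKₐ(CH₃SO₃H (MsOH)) ≈ -1.9 — resonance-delocalised alkanesulfonate
ethoxide: pKₐ(CH₃CH₂OH) ≈ 16 — strong base; alkoxides do not leave unassisted
amide anion: pKₐ(NH₃) ≈ 38
Listed from poorest to best leaving group as asked.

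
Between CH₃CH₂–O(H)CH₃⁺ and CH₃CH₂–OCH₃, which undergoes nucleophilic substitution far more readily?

CH₃CH₂–O(H)CH₃⁺

From CH₃CH₂–OCH₃ the departing group would be CH₃O⁻ (pKₐ(CH₃OH) ≈ 15.5). Strong base; alkoxides do not leave unassisted.
From CH₃CH₂–O(H)CH₃⁺ the leaving group is R'OH (pKₐ(R'OH₂⁺) ≈ -2.4). Neutral; leaves from a protonated ether (an oxonium ion, R–O(H)R'⁺).
(In practice CH₃CH₂–O(H)CH₃⁺ is made from CH₃CH₂–OCH₃ by protonation with concentrated HI, allowing neutral methanol, rather than methoxide, to depart.)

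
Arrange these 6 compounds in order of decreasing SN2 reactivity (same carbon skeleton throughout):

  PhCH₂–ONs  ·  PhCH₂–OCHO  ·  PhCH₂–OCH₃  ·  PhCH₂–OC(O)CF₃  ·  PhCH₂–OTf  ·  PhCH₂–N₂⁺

PhCH₂–N₂⁺ > PhCH₂–OTf > PhCH₂–ONs > PhCH₂–OC(O)CF₃ > PhCH₂–OCHO > PhCH₂–OCH₃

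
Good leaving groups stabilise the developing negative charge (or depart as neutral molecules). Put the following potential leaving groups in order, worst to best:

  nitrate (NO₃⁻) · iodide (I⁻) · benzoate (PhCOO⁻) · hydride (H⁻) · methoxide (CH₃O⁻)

hydride (H⁻) < methoxide (CH₃O⁻) < benzoate (PhCOO⁻) < nitrate (NO₃⁻) < iodide (I⁻)

A good leaving group is a weak base: the lower the pKₐ of its conjugate acid, the more readily it departs.
iodide (I⁻): pKₐ(HI) ≈ -10
nitrate (NO₃⁻): pKₐ(HNO₃) ≈ -1.3
benzoate (PhCOO⁻): pKₐ(C₆H₅COOH) ≈ 4.2
methoxide (CH₃O⁻): pKₐ(CH₃OH) ≈ 15.5
hydride (H⁻): pKₐ(H₂) ≈ 36
Listed from poorest to best leaving group as asked.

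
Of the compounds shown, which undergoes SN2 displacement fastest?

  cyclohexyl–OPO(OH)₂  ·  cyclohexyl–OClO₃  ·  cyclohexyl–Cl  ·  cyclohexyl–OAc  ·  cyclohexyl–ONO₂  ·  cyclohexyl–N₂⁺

cyclohexyl–N₂⁺

Same R in every case — rank the leaving groups.
A good leaving group is a weak base: the lower the pKₐ of its conjugate acid, the more readily it departs.
cyclohexyl–N₂⁺ loses N₂: no meaningful conjugate acid; N₂ departs as an exceptionally stable neutral molecule
cyclohexyl–OClO₃ loses ClO₄⁻: pKₐ(HClO₄) ≈ -10
cyclohexyl–Cl loses Cl⁻: pKₐ(HCl) ≈ -7
cyclohexyl–ONO₂ loses NO₃⁻: pKₐ(HNO₃) ≈ -1.3
cyclohexyl–OPO(OH)₂ loses H₂PO₄⁻: pKₐ(H₃PO₄) ≈ 2.1
cyclohexyl–OAc loses AcO⁻: pKₐ(CH₃COOH) ≈ 4.8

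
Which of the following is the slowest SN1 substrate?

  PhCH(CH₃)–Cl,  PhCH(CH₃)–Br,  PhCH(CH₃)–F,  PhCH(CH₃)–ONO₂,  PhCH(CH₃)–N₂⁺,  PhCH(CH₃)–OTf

PhCH(CH₃)–F

Identical carbon frameworks mean the comparison reduces to leaving-group quality.
Rank by basicity of the departing species: weakest base leaves most easily.
PhCH(CH₃)–N₂⁺ loses N₂: no meaningful conjugate acid; N₂ departs as an exceptionally stable neutral molecule
PhCH(CH₃)–OTf loses OTf⁻: pKₐ(CF₃SO₃H (triflic acid)) ≈ -14
PhCH(CH₃)–Br loses Br⁻: pKₐ(HBr) ≈ -9
PhCH(CH₃)–Cl loses Cl⁻: pKₐ(HCl) ≈ -7
PhCH(CH₃)–ONO₂ loses NO₃⁻: pKₐ(HNO₃) ≈ -1.3
PhCH(CH₃)–F loses F⁻: pKₐ(HF) ≈ 3.2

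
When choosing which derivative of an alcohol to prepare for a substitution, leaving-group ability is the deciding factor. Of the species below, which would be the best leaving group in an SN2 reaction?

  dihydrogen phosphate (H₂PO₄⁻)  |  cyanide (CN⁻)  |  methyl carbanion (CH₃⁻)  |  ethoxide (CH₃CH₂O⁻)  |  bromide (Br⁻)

Leaving-group ability tracks the stability of the departed species; conjugate-acid pKₐ is the usual yardstick (lower pKₐ → better LG).
bromide (Br⁻): pKₐ(HBr) ≈ -9
dihydrogen phosphate (H₂PO₄⁻): pKₐ(H₃PO₄) ≈ 2.1
cyanide (CN⁻): pKₐ(HCN) ≈ 9.2
ethoxide (CH₃CH₂O⁻): pKₐ(CH₃CH₂OH) ≈ 16
methyl carbanion (CH₃⁻): pKₐ(CH₄) ≈ 48

bromide (Br⁻)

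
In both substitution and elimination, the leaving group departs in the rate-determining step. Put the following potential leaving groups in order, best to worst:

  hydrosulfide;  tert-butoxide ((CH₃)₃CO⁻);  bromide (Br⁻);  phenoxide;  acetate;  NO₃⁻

bromide (Br⁻) > NO₃⁻ > acetate > hydrosulfide > phenoxide > tert-butoxide ((CH₃)₃CO⁻)

The more stable X⁻ (or X) is on its own — i.e. the weaker a base it is — the better a leaving group it makes.
bromide (Br⁻): pKₐ(HBr) ≈ -9 — weak base; good leaving group
NO₃⁻: pKₐ(HNO₃) ≈ -1.3
acetate: pKₐ(CH₃COOH) ≈ 4.8 — resonance-stabilised but still a weak base
hydrosulfide: pKₐ(H₂S) ≈ 7 — larger and more polarisable than the oxygen analogue
phenoxide: pKₐ(C₆H₅OH (phenol)) ≈ 10 — resonance into the ring helps, but still a poor LG
tert-butoxide ((CH₃)₃CO⁻): pKₐ(t-BuOH) ≈ 18 — bulky, strongly basic alkoxide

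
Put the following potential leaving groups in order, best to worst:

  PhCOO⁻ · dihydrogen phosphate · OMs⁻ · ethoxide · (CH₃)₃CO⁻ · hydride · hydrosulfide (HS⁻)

The more stable X⁻ (or X) is on its own — i.e. the weaker a base it is — the better a leaving group it makes.
OMs⁻: pKₐ(CH₃SO₃H (MsOH)) ≈ -1.9 — resonance-delocalised alkanesulfonate
dihydrogen phosphate: pKₐ(H₃PO₄) ≈ 2.1
PhCOO⁻: pKₐ(C₆H₅COOH) ≈ 4.2 — aryl carboxylate
hydrosulfide (HS⁻): pKₐ(H₂S) ≈ 7 — larger and more polarisable than the oxygen analogue
ethoxide: pKₐ(CH₃CH₂OH) ≈ 16 — strong base; alkoxides do not leave unassisted
(CH₃)₃CO⁻: pKₐ(t-BuOH) ≈ 18 — bulky, strongly basic alkoxide
hydride: pKₐ(H₂) ≈ 36

OMs⁻ > dihydrogen phosphate > PhCOO⁻ > hydrosulfide (HS⁻) > ethoxide > (CH₃)₃CO⁻ > hydride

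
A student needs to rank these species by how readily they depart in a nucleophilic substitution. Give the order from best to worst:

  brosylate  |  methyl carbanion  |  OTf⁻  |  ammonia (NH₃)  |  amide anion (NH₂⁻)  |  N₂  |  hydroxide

Rank by basicity of the departing species: weakest base leaves most easily.
N₂: no meaningful conjugate acid; N₂ departs as an exceptionally stable neutral molecule
OTf⁻: pKₐ(CF₃SO₃H (triflic acid)) ≈ -14
brosylate: pKₐ(p-BrC₆H₄SO₃H) ≈ -2.8
ammonia (NH₃): pKₐ(NH₄⁺) ≈ 9.2
hydroxide: pKₐ(H₂O) ≈ 15.7
amide anion (NH₂⁻): pKₐ(NH₃) ≈ 38
methyl carbanion: pKₐ(CH₄) ≈ 48

N₂ > OTf⁻ > brosylate > ammonia (NH₃) > hydroxide > amide anion (NH₂⁻) > methyl carbanion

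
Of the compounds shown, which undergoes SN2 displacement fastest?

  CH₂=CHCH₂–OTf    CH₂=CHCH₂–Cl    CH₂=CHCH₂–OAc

CH₂=CHCH₂–OTf

With the same alkyl group throughout, only the leaving group differentiates the rates.
Leaving-group ability tracks the stability of the departed species; conjugate-acid pKₐ is the usual yardstick (lower pKₐ → better LG).
CH₂=CHCH₂–OTf loses OTf⁻: pKₐ(CF₃SO₃H (triflic acid)) ≈ -14
CH₂=CHCH₂–Cl loses Cl⁻: pKₐ(HCl) ≈ -7
CH₂=CHCH₂–OAc loses AcO⁻: pKₐ(CH₃COOH) ≈ 4.8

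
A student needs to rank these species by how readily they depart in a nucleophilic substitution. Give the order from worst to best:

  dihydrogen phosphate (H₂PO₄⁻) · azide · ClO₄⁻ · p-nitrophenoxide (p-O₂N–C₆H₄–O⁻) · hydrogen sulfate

ClO₄⁻: pKₐ(HClO₄) ≈ -10 — extremely weak base; rarely used for safety reasons
hydrogen sulfate: pKₐ(H₂SO₄) ≈ -3
dihydrogen phosphate (H₂PO₄⁻): pKₐ(H₃PO₄) ≈ 2.1 — moderate base; biological leaving group after further activation
azide: pKₐ(HN₃) ≈ 4.7
p-nitrophenoxide (p-O₂N–C₆H₄–O⁻): pKₐ(p-nitrophenol) ≈ 7.2 — nitro group delocalises the charge; the classic chromogenic LG
Reversing gives the worst-to-best order requested.

p-nitrophenoxide (p-O₂N–C₆H₄–O⁻) < azide < dihydrogen phosphate (H₂PO₄⁻) < hydrogen sulfate < ClO₄⁻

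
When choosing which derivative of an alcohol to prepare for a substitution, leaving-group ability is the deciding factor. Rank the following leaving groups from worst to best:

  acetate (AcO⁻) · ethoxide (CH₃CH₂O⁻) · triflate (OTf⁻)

ethoxide (CH₃CH₂O⁻) < acetate (AcO⁻) < triflate (OTf⁻)

triflate (OTf⁻): pKₐ(CF₃SO₃H (triflic acid)) ≈ -14
acetate (AcO⁻): pKₐ(CH₃COOH) ≈ 4.8
ethoxide (CH₃CH₂O⁻): pKₐ(CH₃CH₂OH) ≈ 16
Reversing gives the worst-to-best order requested.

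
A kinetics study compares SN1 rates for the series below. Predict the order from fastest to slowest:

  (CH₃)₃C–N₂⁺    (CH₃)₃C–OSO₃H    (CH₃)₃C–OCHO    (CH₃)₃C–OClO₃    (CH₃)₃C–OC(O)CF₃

(CH₃)₃C–N₂⁺ > (CH₃)₃C–OClO₃ > (CH₃)₃C–OSO₃H > (CH₃)₃C–OC(O)CF₃ > (CH₃)₃C–OCHO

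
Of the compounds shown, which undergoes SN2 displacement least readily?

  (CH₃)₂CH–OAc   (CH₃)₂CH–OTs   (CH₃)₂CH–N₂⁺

Same R in every case — rank the leaving groups.
Leaving-group ability tracks the stability of the departed species; conjugate-acid pKₐ is the usual yardstick (lower pKₐ → better LG).
(CH₃)₂CH–N₂⁺ loses N₂: no meaningful conjugate acid; N₂ departs as an exceptionally stable neutral molecule
(CH₃)₂CH–OTs loses OTs⁻: pKₐ(p-CH₃C₆H₄SO₃H (TsOH)) ≈ -2.8
(CH₃)₂CH–OAc loses AcO⁻: pKₐ(CH₃COOH) ≈ 4.8

(CH₃)₂CH–OAc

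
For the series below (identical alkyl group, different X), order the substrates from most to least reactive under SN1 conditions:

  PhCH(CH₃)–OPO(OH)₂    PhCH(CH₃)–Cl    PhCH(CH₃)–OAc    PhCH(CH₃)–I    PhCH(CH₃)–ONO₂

PhCH(CH₃)–I > PhCH(CH₃)–Cl > PhCH(CH₃)–ONO₂ > PhCH(CH₃)–OPO(OH)₂ > PhCH(CH₃)–OAc

With the same alkyl group throughout, only the leaving group differentiates the rates.
A good leaving group is a weak base: the lower the pKₐ of its conjugate acid, the more readily it departs.
PhCH(CH₃)–I loses I⁻: pKₐ(HI) ≈ -10
PhCH(CH₃)–Cl loses Cl⁻: pKₐ(HCl) ≈ -7
PhCH(CH₃)–ONO₂ loses NO₃⁻: pKₐ(HNO₃) ≈ -1.3
PhCH(CH₃)–OPO(OH)₂ loses H₂PO₄⁻: pKₐ(H₃PO₄) ≈ 2.1
PhCH(CH₃)–OAc loses AcO⁻: pKₐ(CH₃COOH) ≈ 4.8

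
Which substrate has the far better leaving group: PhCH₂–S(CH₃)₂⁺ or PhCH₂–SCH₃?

PhCH₂–S(CH₃)₂⁺

From PhCH₂–SCH₃ the departing group would be RS⁻ (pKₐ(RSH (a thiol)) ≈ 10.5). Moderately basic; rarely leaves without activation.
From PhCH₂–S(CH₃)₂⁺ the leaving group is SR'₂ (pKₐ(R'₂SH⁺) ≈ -7). Neutral; leaves from a sulfonium salt (R–SR'₂⁺).
(In practice PhCH₂–S(CH₃)₂⁺ is made from PhCH₂–SCH₃ by S-methylation with CH₃I, allowing neutral dimethyl sulfide, rather than methanethiolate, to depart.)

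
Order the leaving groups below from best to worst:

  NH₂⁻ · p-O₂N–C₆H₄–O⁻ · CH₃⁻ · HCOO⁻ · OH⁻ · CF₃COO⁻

CF₃COO⁻ > HCOO⁻ > p-O₂N–C₆H₄–O⁻ > OH⁻ > NH₂⁻ > CH₃⁻

Leaving-group ability tracks the stability of the departed species; conjugate-acid pKₐ is the usual yardstick (lower pKₐ → better LG).
CF₃COO⁻: pKₐ(CF₃COOH) ≈ 0.2
HCOO⁻: pKₐ(HCOOH) ≈ 3.8
p-O₂N–C₆H₄–O⁻: pKₐ(p-nitrophenol) ≈ 7.2
OH⁻: pKₐ(H₂O) ≈ 15.7
NH₂⁻: pKₐ(NH₃) ≈ 38
CH₃⁻: pKₐ(CH₄) ≈ 48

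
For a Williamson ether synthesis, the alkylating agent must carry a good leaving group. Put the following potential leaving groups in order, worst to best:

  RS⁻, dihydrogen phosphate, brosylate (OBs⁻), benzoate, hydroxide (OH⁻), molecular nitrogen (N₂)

hydroxide (OH⁻) < RS⁻ < benzoate < dihydrogen phosphate < brosylate (OBs⁻) < molecular nitrogen (N₂)

molecular nitrogen (N₂): no meaningful conjugate acid; N₂ departs as an exceptionally stable neutral molecule
brosylate (OBs⁻): pKₐ(p-BrC₆H₄SO₃H) ≈ -2.8 — arenesulfonate with a p-bromo substituent
dihydrogen phosphate: pKₐ(H₃PO₄) ≈ 2.1
benzoate: pKₐ(C₆H₅COOH) ≈ 4.2 — aryl carboxylate
RS⁻: pKₐ(RSH (a thiol)) ≈ 10.5 — moderately basic; rarely leaves without activation
hydroxide (OH⁻): pKₐ(H₂O) ≈ 15.7
The question asks for worst first, so the sequence is read in increasing leaving-group ability.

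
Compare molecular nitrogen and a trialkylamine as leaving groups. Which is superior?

molecular nitrogen

molecular nitrogen is the better leaving group.
N₂ is the ultimate leaving group — it departs as an exceptionally stable neutral molecule, whereas a trialkylamine (pKₐ(R'₃NH⁺) ≈ 10.7) is far more basic.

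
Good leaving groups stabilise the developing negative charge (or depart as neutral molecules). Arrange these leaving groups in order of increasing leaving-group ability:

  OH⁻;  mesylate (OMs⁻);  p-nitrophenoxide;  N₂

OH⁻ < p-nitrophenoxide < mesylate (OMs⁻) < N₂

Rank by basicity of the departing species: weakest base leaves most easily.
N₂: no meaningful conjugate acid; N₂ departs as an exceptionally stable neutral molecule
mesylate (OMs⁻): pKₐ(CH₃SO₃H (MsOH)) ≈ -1.9 — resonance-delocalised alkanesulfonate
p-nitrophenoxide: pKₐ(p-nitrophenol) ≈ 7.2 — nitro group delocalises the charge; the classic chromogenic LG
OH⁻: pKₐ(H₂O) ≈ 15.7 — strong base; essentially never leaves without prior activation
The question asks for worst first, so the sequence is read in increasing leaving-group ability.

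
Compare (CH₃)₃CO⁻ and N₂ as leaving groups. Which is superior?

N₂ is the better leaving group.
N₂ is the ultimate leaving group — it departs as an exceptionally stable neutral molecule, whereas (CH₃)₃CO⁻ (pKₐ(t-BuOH) ≈ 18) is far more basic.

N₂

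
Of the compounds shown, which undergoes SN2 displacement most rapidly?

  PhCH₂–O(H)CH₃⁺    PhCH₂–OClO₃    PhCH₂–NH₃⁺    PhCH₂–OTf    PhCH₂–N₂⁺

With the same alkyl group throughout, only the leaving group differentiates the rates.
Leaving-group ability tracks the stability of the departed species; conjugate-acid pKₐ is the usual yardstick (lower pKₐ → better LG).
PhCH₂–N₂⁺ loses N₂: no meaningful conjugate acid; N₂ departs as an exceptionally stable neutral molecule
PhCH₂–OTf loses OTf⁻: pKₐ(CF₃SO₃H (triflic acid)) ≈ -14
PhCH₂–OClO₃ loses ClO₄⁻: pKₐ(HClO₄) ≈ -10
PhCH₂–O(H)CH₃⁺ loses R'OH: pKₐ(R'OH₂⁺) ≈ -2.4
PhCH₂–NH₃⁺ loses NH₃: pKₐ(NH₄⁺) ≈ 9.2

PhCH₂–N₂⁺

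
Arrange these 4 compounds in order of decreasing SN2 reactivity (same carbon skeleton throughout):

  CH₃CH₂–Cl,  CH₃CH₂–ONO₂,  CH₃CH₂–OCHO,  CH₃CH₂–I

CH₃CH₂–I > CH₃CH₂–Cl > CH₃CH₂–ONO₂ > CH₃CH₂–OCHO

With the same alkyl group throughout, only the leaving group differentiates the rates.
A good leaving group is a weak base: the lower the pKₐ of its conjugate acid, the more readily it departs.
CH₃CH₂–I loses I⁻: pKₐ(HI) ≈ -10
CH₃CH₂–Cl loses Cl⁻: pKₐ(HCl) ≈ -7
CH₃CH₂–ONO₂ loses NO₃⁻: pKₐ(HNO₃) ≈ -1.3
CH₃CH₂–OCHO loses HCOO⁻: pKₐ(HCOOH) ≈ 3.8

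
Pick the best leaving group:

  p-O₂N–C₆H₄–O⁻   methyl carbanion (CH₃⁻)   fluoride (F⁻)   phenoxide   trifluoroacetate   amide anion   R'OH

R'OH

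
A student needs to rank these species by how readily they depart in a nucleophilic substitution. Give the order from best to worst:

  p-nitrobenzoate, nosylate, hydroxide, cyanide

nosylate > p-nitrobenzoate > cyanide > hydroxide

A good leaving group is a weak base: the lower the pKₐ of its conjugate acid, the more readily it departs.
nosylate: pKₐ(p-O₂NC₆H₄SO₃H) ≈ -3.5 — p-nitro group further stabilises the sulfonate
p-nitrobenzoate: pKₐ(p-nitrobenzoic acid) ≈ 3.4 — electron-withdrawing nitro group stabilises the carboxylate
cyanide: pKₐ(HCN) ≈ 9.2
hydroxide: pKₐ(H₂O) ≈ 15.7 — strong base; essentially never leaves without prior activation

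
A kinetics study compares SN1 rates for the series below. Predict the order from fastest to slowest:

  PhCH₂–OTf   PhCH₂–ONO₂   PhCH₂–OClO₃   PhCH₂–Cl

PhCH₂–OTf > PhCH₂–OClO₃ > PhCH₂–Cl > PhCH₂–ONO₂

Same R in every case — rank the leaving groups.
Leaving-group ability tracks the stability of the departed species; conjugate-acid pKₐ is the usual yardstick (lower pKₐ → better LG).
PhCH₂–OTf loses OTf⁻: pKₐ(CF₃SO₃H (triflic acid)) ≈ -14
PhCH₂–OClO₃ loses ClO₄⁻: pKₐ(HClO₄) ≈ -10
PhCH₂–Cl loses Cl⁻: pKₐ(HCl) ≈ -7
PhCH₂–ONO₂ loses NO₃⁻: pKₐ(HNO₃) ≈ -1.3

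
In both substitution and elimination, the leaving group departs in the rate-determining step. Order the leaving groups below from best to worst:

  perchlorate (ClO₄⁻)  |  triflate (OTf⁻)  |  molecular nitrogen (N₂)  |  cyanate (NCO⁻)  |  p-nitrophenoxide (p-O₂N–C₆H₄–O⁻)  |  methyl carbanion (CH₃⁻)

molecular nitrogen (N₂): no meaningful conjugate acid; N₂ departs as an exceptionally stable neutral molecule
triflate (OTf⁻): pKₐ(CF₃SO₃H (triflic acid)) ≈ -14
perchlorate (ClO₄⁻): pKₐ(HClO₄) ≈ -10
cyanate (NCO⁻): pKₐ(HOCN) ≈ 3.5
p-nitrophenoxide (p-O₂N–C₆H₄–O⁻): pKₐ(p-nitrophenol) ≈ 7.2
methyl carbanion (CH₃⁻): pKₐ(CH₄) ≈ 48

molecular nitrogen (N₂) > triflate (OTf⁻) > perchlorate (ClO₄⁻) > cyanate (NCO⁻) > p-nitrophenoxide (p-O₂N–C₆H₄–O⁻) > methyl carbanion (CH₃⁻)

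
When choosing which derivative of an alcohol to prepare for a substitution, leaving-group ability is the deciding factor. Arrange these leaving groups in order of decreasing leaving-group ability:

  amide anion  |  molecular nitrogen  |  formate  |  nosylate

molecular nitrogen > nosylate > formate > amide anion

A good leaving group is a weak base: the lower the pKₐ of its conjugate acid, the more readily it departs.
molecular nitrogen: no meaningful conjugate acid; N₂ departs as an exceptionally stable neutral molecule
nosylate: pKₐ(p-O₂NC₆H₄SO₃H) ≈ -3.5
formate: pKₐ(HCOOH) ≈ 3.8
amide anion: pKₐ(NH₃) ≈ 38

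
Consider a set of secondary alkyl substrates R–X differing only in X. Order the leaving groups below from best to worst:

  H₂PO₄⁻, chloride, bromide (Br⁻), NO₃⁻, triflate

Rank by basicity of the departing species: weakest base leaves most easily.
triflate: pKₐ(CF₃SO₃H (triflic acid)) ≈ -14
bromide (Br⁻): pKₐ(HBr) ≈ -9
chloride: pKₐ(HCl) ≈ -7 — moderately weak base
NO₃⁻: pKₐ(HNO₃) ≈ -1.3
H₂PO₄⁻: pKₐ(H₃PO₄) ≈ 2.1 — moderate base; biological leaving group after further activation

triflate > bromide (Br⁻) > chloride > NO₃⁻ > H₂PO₄⁻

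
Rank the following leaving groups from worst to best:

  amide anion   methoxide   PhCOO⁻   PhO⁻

amide anion < methoxide < PhO⁻ < PhCOO⁻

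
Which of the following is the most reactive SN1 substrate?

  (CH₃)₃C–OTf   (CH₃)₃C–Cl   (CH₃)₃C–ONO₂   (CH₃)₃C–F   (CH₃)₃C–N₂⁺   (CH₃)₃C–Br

(CH₃)₃C–N₂⁺

Identical carbon frameworks mean the comparison reduces to leaving-group quality.
Leaving-group ability tracks the stability of the departed species; conjugate-acid pKₐ is the usual yardstick (lower pKₐ → better LG).
(CH₃)₃C–N₂⁺ loses N₂: no meaningful conjugate acid; N₂ departs as an exceptionally stable neutral molecule
(CH₃)₃C–OTf loses OTf⁻: pKₐ(CF₃SO₃H (triflic acid)) ≈ -14
(CH₃)₃C–Br loses Br⁻: pKₐ(HBr) ≈ -9
(CH₃)₃C–Cl loses Cl⁻: pKₐ(HCl) ≈ -7
(CH₃)₃C–ONO₂ loses NO₃⁻: pKₐ(HNO₃) ≈ -1.3
(CH₃)₃C–F loses F⁻: pKₐ(HF) ≈ 3.2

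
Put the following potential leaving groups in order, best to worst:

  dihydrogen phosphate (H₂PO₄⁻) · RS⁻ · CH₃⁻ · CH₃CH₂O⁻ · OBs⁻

Rank by basicity of the departing species: weakest base leaves most easily.
OBs⁻: pKₐ(p-BrC₆H₄SO₃H) ≈ -2.8 — arenesulfonate with a p-bromo substituent
dihydrogen phosphate (H₂PO₄⁻): pKₐ(H₃PO₄) ≈ 2.1 — moderate base; biological leaving group after further activation
RS⁻: pKₐ(RSH (a thiol)) ≈ 10.5
CH₃CH₂O⁻: pKₐ(CH₃CH₂OH) ≈ 16 — strong base; alkoxides do not leave unassisted
CH₃⁻: pKₐ(CH₄) ≈ 48

OBs⁻ > dihydrogen phosphate (H₂PO₄⁻) > RS⁻ > CH₃CH₂O⁻ > CH₃⁻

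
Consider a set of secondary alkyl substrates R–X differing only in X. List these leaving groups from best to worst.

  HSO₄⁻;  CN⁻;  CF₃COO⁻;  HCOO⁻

HSO₄⁻ > CF₃COO⁻ > HCOO⁻ > CN⁻

Leaving-group ability tracks the stability of the departed species; conjugate-acid pKₐ is the usual yardstick (lower pKₐ → better LG).
HSO₄⁻: pKₐ(H₂SO₄) ≈ -3
CF₃COO⁻: pKₐ(CF₃COOH) ≈ 0.2
HCOO⁻: pKₐ(HCOOH) ≈ 3.8
CN⁻: pKₐ(HCN) ≈ 9.2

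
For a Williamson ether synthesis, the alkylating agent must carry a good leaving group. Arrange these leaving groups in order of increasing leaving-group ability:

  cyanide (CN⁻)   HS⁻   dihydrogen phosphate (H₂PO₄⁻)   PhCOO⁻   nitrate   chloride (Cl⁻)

A good leaving group is a weak base: the lower the pKₐ of its conjugate acid, the more readily it departs.
chloride (Cl⁻): pKₐ(HCl) ≈ -7
nitrate: pKₐ(HNO₃) ≈ -1.3
dihydrogen phosphate (H₂PO₄⁻): pKₐ(H₃PO₄) ≈ 2.1
PhCOO⁻: pKₐ(C₆H₅COOH) ≈ 4.2
HS⁻: pKₐ(H₂S) ≈ 7
cyanide (CN⁻): pKₐ(HCN) ≈ 9.2
Reversing gives the worst-to-best order requested.

cyanide (CN⁻) < HS⁻ < PhCOO⁻ < dihydrogen phosphate (H₂PO₄⁻) < nitrate < chloride (Cl⁻)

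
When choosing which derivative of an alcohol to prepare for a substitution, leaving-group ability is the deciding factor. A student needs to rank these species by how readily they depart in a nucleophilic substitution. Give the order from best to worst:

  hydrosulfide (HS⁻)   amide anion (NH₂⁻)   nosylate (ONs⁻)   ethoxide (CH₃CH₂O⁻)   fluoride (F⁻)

nosylate (ONs⁻) > fluoride (F⁻) > hydrosulfide (HS⁻) > ethoxide (CH₃CH₂O⁻) > amide anion (NH₂⁻)

Leaving-group ability tracks the stability of the departed species; conjugate-acid pKₐ is the usual yardstick (lower pKₐ → better LG).
nosylate (ONs⁻): pKₐ(p-O₂NC₆H₄SO₃H) ≈ -3.5
fluoride (F⁻): pKₐ(HF) ≈ 3.2 — small and strongly basic; the poor halide leaving group
hydrosulfide (HS⁻): pKₐ(H₂S) ≈ 7
ethoxide (CH₃CH₂O⁻): pKₐ(CH₃CH₂OH) ≈ 16 — strong base; alkoxides do not leave unassisted
amide anion (NH₂⁻): pKₐ(NH₃) ≈ 38 — extremely strong base; never a leaving group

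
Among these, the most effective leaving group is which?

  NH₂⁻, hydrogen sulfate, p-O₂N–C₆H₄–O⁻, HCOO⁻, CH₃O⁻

Rank by basicity of the departing species: weakest base leaves most easily.
hydrogen sulfate: pKₐ(H₂SO₄) ≈ -3
HCOO⁻: pKₐ(HCOOH) ≈ 3.8
p-O₂N–C₆H₄–O⁻: pKₐ(p-nitrophenol) ≈ 7.2
CH₃O⁻: pKₐ(CH₃OH) ≈ 15.5
NH₂⁻: pKₐ(NH₃) ≈ 38

hydrogen sulfate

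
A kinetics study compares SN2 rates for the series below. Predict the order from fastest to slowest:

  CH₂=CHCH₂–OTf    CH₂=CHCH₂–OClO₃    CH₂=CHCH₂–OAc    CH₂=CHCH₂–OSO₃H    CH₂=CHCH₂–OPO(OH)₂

Same R in every case — rank the leaving groups.
Leaving-group ability tracks the stability of the departed species; conjugate-acid pKₐ is the usual yardstick (lower pKₐ → better LG).
CH₂=CHCH₂–OTf loses OTf⁻: pKₐ(CF₃SO₃H (triflic acid)) ≈ -14
CH₂=CHCH₂–OClO₃ loses ClO₄⁻: pKₐ(HClO₄) ≈ -10
CH₂=CHCH₂–OSO₃H loses HSO₄⁻: pKₐ(H₂SO₄) ≈ -3
CH₂=CHCH₂–OPO(OH)₂ loses H₂PO₄⁻: pKₐ(H₃PO₄) ≈ 2.1
CH₂=CHCH₂–OAc loses AcO⁻: pKₐ(CH₃COOH) ≈ 4.8

CH₂=CHCH₂–OTf > CH₂=CHCH₂–OClO₃ > CH₂=CHCH₂–OSO₃H > CH₂=CHCH₂–OPO(OH)₂ > CH₂=CHCH₂–OAc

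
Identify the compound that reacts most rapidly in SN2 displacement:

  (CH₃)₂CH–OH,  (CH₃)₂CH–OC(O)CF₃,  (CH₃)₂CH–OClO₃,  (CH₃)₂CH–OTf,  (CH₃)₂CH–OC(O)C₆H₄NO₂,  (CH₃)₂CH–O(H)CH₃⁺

Same R in every case — rank the leaving groups.
Leaving-group ability tracks the stability of the departed species; conjugate-acid pKₐ is the usual yardstick (lower pKₐ → better LG).
(CH₃)₂CH–OTf loses OTf⁻: pKₐ(CF₃SO₃H (triflic acid)) ≈ -14
(CH₃)₂CH–OClO₃ loses ClO₄⁻: pKₐ(HClO₄) ≈ -10
(CH₃)₂CH–O(H)CH₃⁺ loses R'OH: pKₐ(R'OH₂⁺) ≈ -2.4
(CH₃)₂CH–OC(O)CF₃ loses CF₃COO⁻: pKₐ(CF₃COOH) ≈ 0.2
(CH₃)₂CH–OC(O)C₆H₄NO₂ loses p-O₂N–C₆H₄–COO⁻: pKₐ(p-nitrobenzoic acid) ≈ 3.4
(CH₃)₂CH–OH loses OH⁻: pKₐ(H₂O) ≈ 15.7

(CH₃)₂CH–OTf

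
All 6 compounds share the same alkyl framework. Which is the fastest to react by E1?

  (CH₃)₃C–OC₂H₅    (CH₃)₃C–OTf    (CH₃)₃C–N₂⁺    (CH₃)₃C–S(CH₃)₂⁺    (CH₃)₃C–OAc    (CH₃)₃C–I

With the same alkyl group throughout, only the leaving group differentiates the rates.
A good leaving group is a weak base: the lower the pKₐ of its conjugate acid, the more readily it departs.
(CH₃)₃C–N₂⁺ loses N₂: no meaningful conjugate acid; N₂ departs as an exceptionally stable neutral molecule
(CH₃)₃C–OTf loses OTf⁻: pKₐ(CF₃SO₃H (triflic acid)) ≈ -14
(CH₃)₃C–I loses I⁻: pKₐ(HI) ≈ -10
(CH₃)₃C–S(CH₃)₂⁺ loses SR'₂: pKₐ(R'₂SH⁺) ≈ -7
(CH₃)₃C–OAc loses AcO⁻: pKₐ(CH₃COOH) ≈ 4.8
(CH₃)₃C–OC₂H₅ loses CH₃CH₂O⁻: pKₐ(CH₃CH₂OH) ≈ 16

(CH₃)₃C–N₂⁺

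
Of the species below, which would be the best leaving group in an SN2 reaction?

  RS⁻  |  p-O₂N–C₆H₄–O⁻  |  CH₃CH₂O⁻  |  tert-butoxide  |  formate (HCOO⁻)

formate (HCOO⁻)

formate (HCOO⁻): pKₐ(HCOOH) ≈ 3.8
p-O₂N–C₆H₄–O⁻: pKₐ(p-nitrophenol) ≈ 7.2
RS⁻: pKₐ(RSH (a thiol)) ≈ 10.5
CH₃CH₂O⁻: pKₐ(CH₃CH₂OH) ≈ 16
tert-butoxide: pKₐ(t-BuOH) ≈ 18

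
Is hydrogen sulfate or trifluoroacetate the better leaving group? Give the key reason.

hydrogen sulfate

hydrogen sulfate is the better leaving group.
pKₐ(H₂SO₄) ≈ -3 versus pKₐ(CF₃COOH) ≈ 0.2: hydrogen sulfate is the much weaker base.
Conjugate base of a strong mineral acid.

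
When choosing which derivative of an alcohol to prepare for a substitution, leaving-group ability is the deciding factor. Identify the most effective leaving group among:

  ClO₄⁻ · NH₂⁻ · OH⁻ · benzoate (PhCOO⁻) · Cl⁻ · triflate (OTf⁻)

The more stable X⁻ (or X) is on its own — i.e. the weaker a base it is — the better a leaving group it makes.
triflate (OTf⁻): pKₐ(CF₃SO₃H (triflic acid)) ≈ -14
ClO₄⁻: pKₐ(HClO₄) ≈ -10
Cl⁻: pKₐ(HCl) ≈ -7
benzoate (PhCOO⁻): pKₐ(C₆H₅COOH) ≈ 4.2
OH⁻: pKₐ(H₂O) ≈ 15.7
NH₂⁻: pKₐ(NH₃) ≈ 38

triflate (OTf⁻)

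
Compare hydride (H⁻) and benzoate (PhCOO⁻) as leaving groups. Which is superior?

benzoate (PhCOO⁻)

benzoate (PhCOO⁻) is the better leaving group.
pKₐ(C₆H₅COOH) ≈ 4.2 versus pKₐ(H₂) ≈ 36: benzoate (PhCOO⁻) is the much weaker base.
Aryl carboxylate.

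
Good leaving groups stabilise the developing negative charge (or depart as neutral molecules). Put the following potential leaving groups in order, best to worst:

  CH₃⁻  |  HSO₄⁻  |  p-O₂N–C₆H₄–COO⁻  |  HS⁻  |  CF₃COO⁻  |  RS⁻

Leaving-group ability tracks the stability of the departed species; conjugate-acid pKₐ is the usual yardstick (lower pKₐ → better LG).
HSO₄⁻: pKₐ(H₂SO₄) ≈ -3
CF₃COO⁻: pKₐ(CF₃COOH) ≈ 0.2
p-O₂N–C₆H₄–COO⁻: pKₐ(p-nitrobenzoic acid) ≈ 3.4
HS⁻: pKₐ(H₂S) ≈ 7
RS⁻: pKₐ(RSH (a thiol)) ≈ 10.5
CH₃⁻: pKₐ(CH₄) ≈ 48

HSO₄⁻ > CF₃COO⁻ > p-O₂N–C₆H₄–COO⁻ > HS⁻ > RS⁻ > CH₃⁻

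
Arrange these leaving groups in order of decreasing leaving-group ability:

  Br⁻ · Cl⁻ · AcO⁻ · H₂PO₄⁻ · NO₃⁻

Leaving-group ability tracks the stability of the departed species; conjugate-acid pKₐ is the usual yardstick (lower pKₐ → better LG).
Br⁻: pKₐ(HBr) ≈ -9
Cl⁻: pKₐ(HCl) ≈ -7
NO₃⁻: pKₐ(HNO₃) ≈ -1.3
H₂PO₄⁻: pKₐ(H₃PO₄) ≈ 2.1
AcO⁻: pKₐ(CH₃COOH) ≈ 4.8

Br⁻ > Cl⁻ > NO₃⁻ > H₂PO₄⁻ > AcO⁻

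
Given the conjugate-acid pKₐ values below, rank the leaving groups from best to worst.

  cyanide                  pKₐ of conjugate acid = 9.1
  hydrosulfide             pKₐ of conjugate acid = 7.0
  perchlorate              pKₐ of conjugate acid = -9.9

Lower conjugate-acid pKₐ ⇒ weaker base ⇒ better leaving group.
Sorting by the given values: perchlorate (-9.9), hydrosulfide (7.0), cyanide (9.1).

perchlorate > hydrosulfide > cyanide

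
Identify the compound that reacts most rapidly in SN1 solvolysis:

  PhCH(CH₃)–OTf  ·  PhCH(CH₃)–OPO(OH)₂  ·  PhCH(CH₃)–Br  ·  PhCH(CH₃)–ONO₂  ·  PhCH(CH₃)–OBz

The skeletons are identical, so relative rate is governed entirely by leaving-group ability.
A good leaving group is a weak base: the lower the pKₐ of its conjugate acid, the more readily it departs.
PhCH(CH₃)–OTf loses OTf⁻: pKₐ(CF₃SO₃H (triflic acid)) ≈ -14
PhCH(CH₃)–Br loses Br⁻: pKₐ(HBr) ≈ -9
PhCH(CH₃)–ONO₂ loses NO₃⁻: pKₐ(HNO₃) ≈ -1.3
PhCH(CH₃)–OPO(OH)₂ loses H₂PO₄⁻: pKₐ(H₃PO₄) ≈ 2.1
PhCH(CH₃)–OBz loses PhCOO⁻: pKₐ(C₆H₅COOH) ≈ 4.2

PhCH(CH₃)–OTf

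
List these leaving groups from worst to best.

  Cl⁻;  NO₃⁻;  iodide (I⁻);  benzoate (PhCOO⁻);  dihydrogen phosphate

benzoate (PhCOO⁻) < dihydrogen phosphate < NO₃⁻ < Cl⁻ < iodide (I⁻)

A good leaving group is a weak base: the lower the pKₐ of its conjugate acid, the more readily it departs.
iodide (I⁻): pKₐ(HI) ≈ -10 — large, highly polarisable; very weak base
Cl⁻: pKₐ(HCl) ≈ -7 — moderately weak base
NO₃⁻: pKₐ(HNO₃) ≈ -1.3
dihydrogen phosphate: pKₐ(H₃PO₄) ≈ 2.1
benzoate (PhCOO⁻): pKₐ(C₆H₅COOH) ≈ 4.2 — aryl carboxylate
The question asks for worst first, so the sequence is read in increasing leaving-group ability.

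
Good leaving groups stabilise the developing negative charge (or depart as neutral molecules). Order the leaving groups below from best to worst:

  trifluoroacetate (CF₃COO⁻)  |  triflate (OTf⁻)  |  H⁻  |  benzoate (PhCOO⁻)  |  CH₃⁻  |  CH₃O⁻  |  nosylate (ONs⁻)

triflate (OTf⁻) > nosylate (ONs⁻) > trifluoroacetate (CF₃COO⁻) > benzoate (PhCOO⁻) > CH₃O⁻ > H⁻ > CH₃⁻

triflate (OTf⁻): pKₐ(CF₃SO₃H (triflic acid)) ≈ -14
nosylate (ONs⁻): pKₐ(p-O₂NC₆H₄SO₃H) ≈ -3.5
trifluoroacetate (CF₃COO⁻): pKₐ(CF₃COOH) ≈ 0.2
benzoate (PhCOO⁻): pKₐ(C₆H₅COOH) ≈ 4.2
CH₃O⁻: pKₐ(CH₃OH) ≈ 15.5
H⁻: pKₐ(H₂) ≈ 36 — extremely strong base; leaves only in special hydride-transfer contexts
CH₃⁻: pKₐ(CH₄) ≈ 48 — unstabilised carbanion; the worst conceivable leaving group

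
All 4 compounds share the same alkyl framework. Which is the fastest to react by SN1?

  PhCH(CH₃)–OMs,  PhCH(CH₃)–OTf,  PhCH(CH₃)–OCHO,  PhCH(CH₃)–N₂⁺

With the same alkyl group throughout, only the leaving group differentiates the rates.
Rank by basicity of the departing species: weakest base leaves most easily.
PhCH(CH₃)–N₂⁺ loses N₂: no meaningful conjugate acid; N₂ departs as an exceptionally stable neutral molecule
PhCH(CH₃)–OTf loses OTf⁻: pKₐ(CF₃SO₃H (triflic acid)) ≈ -14
PhCH(CH₃)–OMs loses OMs⁻: pKₐ(CH₃SO₃H (MsOH)) ≈ -1.9
PhCH(CH₃)–OCHO loses HCOO⁻: pKₐ(HCOOH) ≈ 3.8

PhCH(CH₃)–N₂⁺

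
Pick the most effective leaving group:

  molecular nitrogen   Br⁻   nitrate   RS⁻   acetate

molecular nitrogen: no meaningful conjugate acid; N₂ departs as an exceptionally stable neutral molecule
Br⁻: pKₐ(HBr) ≈ -9
nitrate: pKₐ(HNO₃) ≈ -1.3
acetate: pKₐ(CH₃COOH) ≈ 4.8
RS⁻: pKₐ(RSH (a thiol)) ≈ 10.5

molecular nitrogen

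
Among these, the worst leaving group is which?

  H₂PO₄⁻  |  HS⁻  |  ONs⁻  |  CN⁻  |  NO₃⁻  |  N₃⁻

Leaving-group ability tracks the stability of the departed species; conjugate-acid pKₐ is the usual yardstick (lower pKₐ → better LG).
ONs⁻: pKₐ(p-O₂NC₆H₄SO₃H) ≈ -3.5
NO₃⁻: pKₐ(HNO₃) ≈ -1.3
H₂PO₄⁻: pKₐ(H₃PO₄) ≈ 2.1
N₃⁻: pKₐ(HN₃) ≈ 4.7
HS⁻: pKₐ(H₂S) ≈ 7
CN⁻: pKₐ(HCN) ≈ 9.2

CN⁻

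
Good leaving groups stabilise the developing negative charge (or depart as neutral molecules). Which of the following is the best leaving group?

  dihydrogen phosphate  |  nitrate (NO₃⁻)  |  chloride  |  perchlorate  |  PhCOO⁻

perchlorate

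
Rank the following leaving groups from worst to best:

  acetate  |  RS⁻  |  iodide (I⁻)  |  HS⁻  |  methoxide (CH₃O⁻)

iodide (I⁻): pKₐ(HI) ≈ -10
acetate: pKₐ(CH₃COOH) ≈ 4.8
HS⁻: pKₐ(H₂S) ≈ 7
RS⁻: pKₐ(RSH (a thiol)) ≈ 10.5
methoxide (CH₃O⁻): pKₐ(CH₃OH) ≈ 15.5
Reversing gives the worst-to-best order requested.

methoxide (CH₃O⁻) < RS⁻ < HS⁻ < acetate < iodide (I⁻)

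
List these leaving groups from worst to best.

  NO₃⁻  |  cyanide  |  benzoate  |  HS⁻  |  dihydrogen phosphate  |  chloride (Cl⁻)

Leaving-group ability tracks the stability of the departed species; conjugate-acid pKₐ is the usual yardstick (lower pKₐ → better LG).
chloride (Cl⁻): pKₐ(HCl) ≈ -7 — moderately weak base
NO₃⁻: pKₐ(HNO₃) ≈ -1.3 — resonance-delocalised over three oxygens
dihydrogen phosphate: pKₐ(H₃PO₄) ≈ 2.1
benzoate: pKₐ(C₆H₅COOH) ≈ 4.2
HS⁻: pKₐ(H₂S) ≈ 7 — larger and more polarisable than the oxygen analogue
cyanide: pKₐ(HCN) ≈ 9.2 — sp carbon stabilises the charge somewhat, but still a poor LG
Listed from poorest to best leaving group as asked.

cyanide < HS⁻ < benzoate < dihydrogen phosphate < NO₃⁻ < chloride (Cl⁻)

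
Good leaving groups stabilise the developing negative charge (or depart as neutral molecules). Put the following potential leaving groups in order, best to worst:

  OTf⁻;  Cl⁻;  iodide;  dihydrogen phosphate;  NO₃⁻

OTf⁻ > iodide > Cl⁻ > NO₃⁻ > dihydrogen phosphate

A good leaving group is a weak base: the lower the pKₐ of its conjugate acid, the more readily it departs.
OTf⁻: pKₐ(CF₃SO₃H (triflic acid)) ≈ -14
iodide: pKₐ(HI) ≈ -10
Cl⁻: pKₐ(HCl) ≈ -7
NO₃⁻: pKₐ(HNO₃) ≈ -1.3
dihydrogen phosphate: pKₐ(H₃PO₄) ≈ 2.1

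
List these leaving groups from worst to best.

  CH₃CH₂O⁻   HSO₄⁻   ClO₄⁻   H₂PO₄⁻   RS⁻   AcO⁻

CH₃CH₂O⁻ < RS⁻ < AcO⁻ < H₂PO₄⁻ < HSO₄⁻ < ClO₄⁻

Rank by basicity of the departing species: weakest base leaves most easily.
ClO₄⁻: pKₐ(HClO₄) ≈ -10
HSO₄⁻: pKₐ(H₂SO₄) ≈ -3 — conjugate base of a strong mineral acid
H₂PO₄⁻: pKₐ(H₃PO₄) ≈ 2.1
AcO⁻: pKₐ(CH₃COOH) ≈ 4.8
RS⁻: pKₐ(RSH (a thiol)) ≈ 10.5 — moderately basic; rarely leaves without activation
CH₃CH₂O⁻: pKₐ(CH₃CH₂OH) ≈ 16
Listed from poorest to best leaving group as asked.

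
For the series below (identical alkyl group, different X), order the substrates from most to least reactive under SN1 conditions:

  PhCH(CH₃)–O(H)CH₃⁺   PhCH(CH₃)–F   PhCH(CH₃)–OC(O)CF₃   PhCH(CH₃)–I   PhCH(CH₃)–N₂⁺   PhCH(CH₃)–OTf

PhCH(CH₃)–N₂⁺ > PhCH(CH₃)–OTf > PhCH(CH₃)–I > PhCH(CH₃)–O(H)CH₃⁺ > PhCH(CH₃)–OC(O)CF₃ > PhCH(CH₃)–F

The skeletons are identical, so relative rate is governed entirely by leaving-group ability.
The more stable X⁻ (or X) is on its own — i.e. the weaker a base it is — the better a leaving group it makes.
PhCH(CH₃)–N₂⁺ loses N₂: no meaningful conjugate acid; N₂ departs as an exceptionally stable neutral molecule
PhCH(CH₃)–OTf loses OTf⁻: pKₐ(CF₃SO₃H (triflic acid)) ≈ -14
PhCH(CH₃)–I loses I⁻: pKₐ(HI) ≈ -10
PhCH(CH₃)–O(H)CH₃⁺ loses R'OH: pKₐ(R'OH₂⁺) ≈ -2.4
PhCH(CH₃)–OC(O)CF₃ loses CF₃COO⁻: pKₐ(CF₃COOH) ≈ 0.2
PhCH(CH₃)–F loses F⁻: pKₐ(HF) ≈ 3.2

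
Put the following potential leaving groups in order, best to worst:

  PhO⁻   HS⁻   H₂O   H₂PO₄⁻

H₂O > H₂PO₄⁻ > HS⁻ > PhO⁻

The more stable X⁻ (or X) is on its own — i.e. the weaker a base it is — the better a leaving group it makes.
H₂O: pKₐ(H₃O⁺) ≈ -1.7
H₂PO₄⁻: pKₐ(H₃PO₄) ≈ 2.1
HS⁻: pKₐ(H₂S) ≈ 7
PhO⁻: pKₐ(C₆H₅OH (phenol)) ≈ 10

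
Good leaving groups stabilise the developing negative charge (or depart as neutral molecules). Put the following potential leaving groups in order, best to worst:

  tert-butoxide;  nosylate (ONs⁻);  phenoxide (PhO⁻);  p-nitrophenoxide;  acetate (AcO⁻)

The more stable X⁻ (or X) is on its own — i.e. the weaker a base it is — the better a leaving group it makes.
nosylate (ONs⁻): pKₐ(p-O₂NC₆H₄SO₃H) ≈ -3.5
acetate (AcO⁻): pKₐ(CH₃COOH) ≈ 4.8 — resonance-stabilised but still a weak base
p-nitrophenoxide: pKₐ(p-nitrophenol) ≈ 7.2 — nitro group delocalises the charge; the classic chromogenic LG
phenoxide (PhO⁻): pKₐ(C₆H₅OH (phenol)) ≈ 10 — resonance into the ring helps, but still a poor LG
tert-butoxide: pKₐ(t-BuOH) ≈ 18

nosylate (ONs⁻) > acetate (AcO⁻) > p-nitrophenoxide > phenoxide (PhO⁻) > tert-butoxide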